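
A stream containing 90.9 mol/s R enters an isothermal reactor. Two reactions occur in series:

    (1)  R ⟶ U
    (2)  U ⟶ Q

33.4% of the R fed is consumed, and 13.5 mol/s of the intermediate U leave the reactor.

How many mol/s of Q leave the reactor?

16.9 mol/s

Conversion of R: R consumed = 1ξ₁ = 0.334 × 90.9 → ξ₁ = 30.36 mol/s.
U balance: n_U = 0 + 1ξ₁ − 1ξ₂ = 13.5 → ξ₂ = (1·30.36 − 13.5)/1 = 16.86 mol/s.
Outlet amounts (n = n₀ + Σ ν·ξ):
  R: 90.9 − 1(30.36) = 60.54
  U: 0 + 1(30.36) − 1(16.86) = 13.5
  Q: 0 + 1(16.86) = 16.86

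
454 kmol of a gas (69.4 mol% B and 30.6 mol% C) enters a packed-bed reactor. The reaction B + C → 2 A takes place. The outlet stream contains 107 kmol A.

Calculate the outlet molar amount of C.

85.4 kmol

For A: n = n₀ + 2ξ → 107 = 0 + 2ξ, giving ξ = 53.5 kmol.
Outlet amounts (n = n₀ + ν ξ):
  B: 315.1 − 1(53.5) = 261.6
  C: 138.9 − 1(53.5) = 85.42
  A: 0 + 2(53.5) = 107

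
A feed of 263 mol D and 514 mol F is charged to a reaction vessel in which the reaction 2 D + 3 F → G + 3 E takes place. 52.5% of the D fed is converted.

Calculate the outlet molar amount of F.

307 mol

D reacted = 0.525 × 263 = 138.1 mol; ν_D = −2, so ξ = 138.1/2 = 69.04 mol.
Outlet amounts (n = n₀ + ν ξ):
  D: 263 − 2(69.04) = 124.9
  F: 514 − 3(69.04) = 306.9
  G: 0 + 1(69.04) = 69.04
  E: 0 + 3(69.04) = 207.1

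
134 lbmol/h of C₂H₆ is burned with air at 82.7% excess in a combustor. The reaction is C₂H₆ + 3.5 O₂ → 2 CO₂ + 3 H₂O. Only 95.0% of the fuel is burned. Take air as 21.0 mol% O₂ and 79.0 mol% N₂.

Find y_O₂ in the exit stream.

Stoichiometric O₂ = 3.5 × 134 = 469 lbmol/h; O₂ fed = 469 × 1.827 = 856.9 lbmol/h.
N₂ fed = 856.9 × 79/21 = 3223 lbmol/h.
Fuel reacted = 0.95 × 134 → ξ = 127.3 lbmol/h.
Outlet (n = n₀ + ν ξ):
  C₂H₆: 134 − 1(127.3) = 6.7
  O₂: 856.9 − 3.5(127.3) = 411.3
  N₂: 3223 (inert)
  CO₂: 0 + 2(127.3) = 254.6
  H₂O: 0 + 3(127.3) = 381.9
Total out = 4278 lbmol/h; y_O₂ = 411.3 / 4278 = 0.09615.

0.0961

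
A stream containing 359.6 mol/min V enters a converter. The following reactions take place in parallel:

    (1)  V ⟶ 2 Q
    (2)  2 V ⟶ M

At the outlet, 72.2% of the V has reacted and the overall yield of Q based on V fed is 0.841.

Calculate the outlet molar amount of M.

Yield of Q: 2ξ₁ / 359.6 = 0.841 → ξ₁ = 151.2 mol/min.
Conversion of V: 1ξ₁ + 2ξ₂ = 0.722 × 359.6 = 259.6 → ξ₂ = 54.21 mol/min.
Outlet amounts (n = n₀ + Σ ν·ξ):
  V: 359.6 − 1(151.2) − 2(54.21) = 99.97
  Q: 0 + 2(151.2) = 302.4
  M: 0 + 1(54.21) = 54.21

54.2 mol/min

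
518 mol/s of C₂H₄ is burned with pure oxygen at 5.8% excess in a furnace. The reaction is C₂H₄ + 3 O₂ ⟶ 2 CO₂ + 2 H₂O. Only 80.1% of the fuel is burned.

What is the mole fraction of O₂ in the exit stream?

Stoichiometric O₂ = 3 × 518 = 1554 mol/s; O₂ fed = 1554 × 1.058 = 1644 mol/s.
Fuel reacted = 0.801 × 518 → ξ = 414.9 mol/s.
Outlet (n = n₀ + ν ξ):
  C₂H₄: 518 − 1(414.9) = 103.1
  O₂: 1644 − 3(414.9) = 399.4
  CO₂: 0 + 2(414.9) = 829.8
  H₂O: 0 + 2(414.9) = 829.8
Total out = 2162 mol/s; y_O₂ = 399.4 / 2162 = 0.1847.

0.185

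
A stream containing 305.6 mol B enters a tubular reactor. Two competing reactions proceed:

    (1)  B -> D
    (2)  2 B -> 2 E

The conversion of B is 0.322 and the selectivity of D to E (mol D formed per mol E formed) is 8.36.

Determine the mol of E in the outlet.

10.5 mol

Conversion of B: B consumed = 0.322 × 305.6 = 98.4 mol = 1ξ₁ + 2ξ₂.
Selectivity: 1ξ₁ / (2ξ₂) = 8.36 → ξ₁ = 16.72 ξ₂.
Substitute: (1·16.72 + 2) ξ₂ = 98.4 → ξ₂ = 5.257 mol, ξ₁ = 87.89 mol.
Outlet amounts (n = n₀ + Σ ν·ξ):
  B: 305.6 − 1(87.89) − 2(5.257) = 207.2
  D: 0 + 1(87.89) = 87.89
  E: 0 + 2(5.257) = 10.51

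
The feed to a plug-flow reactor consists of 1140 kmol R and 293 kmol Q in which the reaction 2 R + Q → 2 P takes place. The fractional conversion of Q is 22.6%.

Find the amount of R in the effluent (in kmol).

1010 kmol

Q reacted = 0.226 × 293 = 66.22 kmol; ν_Q = −1, so ξ = 66.22/1 = 66.22 kmol.
Outlet amounts (n = n₀ + ν ξ):
  R: 1140 − 2(66.22) = 1008
  Q: 293 − 1(66.22) = 226.8
  P: 0 + 2(66.22) = 132.4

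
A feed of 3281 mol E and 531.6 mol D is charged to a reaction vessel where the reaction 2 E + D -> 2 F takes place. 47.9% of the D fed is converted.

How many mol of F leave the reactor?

D reacted = 0.479 × 531.6 = 254.6 mol; ν_D = −1, so ξ = 254.6/1 = 254.6 mol.
Outlet amounts (n = n₀ + ν ξ):
  E: 3281 − 2(254.6) = 2772
  D: 531.6 − 1(254.6) = 277
  F: 0 + 2(254.6) = 509.3

509 mol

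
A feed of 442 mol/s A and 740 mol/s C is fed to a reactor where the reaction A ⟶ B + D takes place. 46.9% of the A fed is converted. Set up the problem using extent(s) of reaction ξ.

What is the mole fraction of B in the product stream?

0.149

A reacted = 0.469 × 442 = 207.3 mol/s; ν_A = −1, so ξ = 207.3/1 = 207.3 mol/s.
Outlet amounts (n = n₀ + ν ξ):
  A: 442 − 1(207.3) = 234.7
  B: 0 + 1(207.3) = 207.3
  D: 0 + 1(207.3) = 207.3
  C: 740 (inert)
Total out = 1389 mol/s; y_B = 207.3 / 1389 = 0.1492.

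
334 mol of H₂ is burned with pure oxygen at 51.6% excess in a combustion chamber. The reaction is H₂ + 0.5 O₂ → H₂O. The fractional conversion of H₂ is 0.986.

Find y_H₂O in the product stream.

Stoichiometric O₂ = 0.5 × 334 = 167 mol; O₂ fed = 167 × 1.516 = 253.2 mol.
Fuel reacted = 0.986 × 334 → ξ = 329.3 mol.
Outlet (n = n₀ + ν ξ):
  H₂: 334 − 1(329.3) = 4.676
  O₂: 253.2 − 0.5(329.3) = 88.51
  H₂O: 0 + 1(329.3) = 329.3
Total out = 422.5 mol; y_H₂O = 329.3 / 422.5 = 0.7794.

0.779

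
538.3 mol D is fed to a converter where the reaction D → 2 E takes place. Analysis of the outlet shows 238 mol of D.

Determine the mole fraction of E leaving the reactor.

0.716

For D: n = n₀ − 1ξ → 238 = 538.3 − 1ξ, giving ξ = 300.3 mol.
Outlet amounts (n = n₀ + ν ξ):
  D: 538.3 − 1(300.3) = 238
  E: 0 + 2(300.3) = 600.6
Total out = 838.6 mol; y_E = 600.6 / 838.6 = 0.7162.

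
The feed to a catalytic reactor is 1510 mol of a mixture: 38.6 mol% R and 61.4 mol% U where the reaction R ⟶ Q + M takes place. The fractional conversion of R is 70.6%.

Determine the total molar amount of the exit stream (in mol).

R reacted = 0.706 × 582.9 = 411.5 mol; ν_R = −1, so ξ = 411.5/1 = 411.5 mol.
Outlet amounts (n = n₀ + ν ξ):
  R: 582.9 − 1(411.5) = 171.4
  Q: 0 + 1(411.5) = 411.5
  M: 0 + 1(411.5) = 411.5
  U: 927.1 (inert)
Total out = 171.4 + 411.5 + 411.5 + 927.1 = 1921 mol.

1920 mol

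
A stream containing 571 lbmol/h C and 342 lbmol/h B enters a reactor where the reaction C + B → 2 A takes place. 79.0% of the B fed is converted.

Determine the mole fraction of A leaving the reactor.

0.592

B reacted = 0.79 × 342 = 270.2 lbmol/h; ν_B = −1, so ξ = 270.2/1 = 270.2 lbmol/h.
Outlet amounts (n = n₀ + ν ξ):
  C: 571 − 1(270.2) = 300.8
  B: 342 − 1(270.2) = 71.82
  A: 0 + 2(270.2) = 540.4
Total out = 913 lbmol/h; y_A = 540.4 / 913 = 0.5919.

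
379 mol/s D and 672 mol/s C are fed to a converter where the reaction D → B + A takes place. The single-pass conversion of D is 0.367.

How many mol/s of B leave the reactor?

D reacted = 0.367 × 379 = 139.1 mol/s; ν_D = −1, so ξ = 139.1/1 = 139.1 mol/s.
Outlet amounts (n = n₀ + ν ξ):
  D: 379 − 1(139.1) = 239.9
  B: 0 + 1(139.1) = 139.1
  A: 0 + 1(139.1) = 139.1
  C: 672 (inert)

139 mol/s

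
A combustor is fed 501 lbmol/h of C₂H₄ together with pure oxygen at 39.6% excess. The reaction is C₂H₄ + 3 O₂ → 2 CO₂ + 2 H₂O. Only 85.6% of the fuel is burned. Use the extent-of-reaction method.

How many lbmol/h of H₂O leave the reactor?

858 lbmol/h

Stoichiometric O₂ = 3 × 501 = 1503 lbmol/h; O₂ fed = 1503 × 1.396 = 2098 lbmol/h.
Fuel reacted = 0.856 × 501 → ξ = 428.9 lbmol/h.
Outlet (n = n₀ + ν ξ):
  C₂H₄: 501 − 1(428.9) = 72.14
  O₂: 2098 − 3(428.9) = 811.6
  CO₂: 0 + 2(428.9) = 857.7
  H₂O: 0 + 2(428.9) = 857.7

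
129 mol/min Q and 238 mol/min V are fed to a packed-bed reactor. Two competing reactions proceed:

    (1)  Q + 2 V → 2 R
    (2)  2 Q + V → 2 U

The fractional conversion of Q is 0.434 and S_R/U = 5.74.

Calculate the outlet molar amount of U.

14.5 mol/min

Conversion of Q: Q consumed = 0.434 × 129 = 55.99 mol/min = 1ξ₁ + 2ξ₂.
Selectivity: 2ξ₁ / (2ξ₂) = 5.74 → ξ₁ = 5.74 ξ₂.
Substitute: (1·5.74 + 2) ξ₂ = 55.99 → ξ₂ = 7.233 mol/min, ξ₁ = 41.52 mol/min.
Outlet amounts (n = n₀ + Σ ν·ξ):
  Q: 129 − 1(41.52) − 2(7.233) = 73.01
  V: 238 − 2(41.52) − 1(7.233) = 147.7
  R: 0 + 2(41.52) = 83.04
  U: 0 + 2(7.233) = 14.47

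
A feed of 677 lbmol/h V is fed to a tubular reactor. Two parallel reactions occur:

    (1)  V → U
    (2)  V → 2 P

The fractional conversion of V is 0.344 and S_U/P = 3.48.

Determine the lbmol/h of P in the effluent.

58.5 lbmol/h

Conversion of V: V consumed = 0.344 × 677 = 232.9 lbmol/h = 1ξ₁ + 1ξ₂.
Selectivity: 1ξ₁ / (2ξ₂) = 3.48 → ξ₁ = 6.96 ξ₂.
Substitute: (1·6.96 + 1) ξ₂ = 232.9 → ξ₂ = 29.26 lbmol/h, ξ₁ = 203.6 lbmol/h.
Outlet amounts (n = n₀ + Σ ν·ξ):
  V: 677 − 1(203.6) − 1(29.26) = 444.1
  U: 0 + 1(203.6) = 203.6
  P: 0 + 2(29.26) = 58.51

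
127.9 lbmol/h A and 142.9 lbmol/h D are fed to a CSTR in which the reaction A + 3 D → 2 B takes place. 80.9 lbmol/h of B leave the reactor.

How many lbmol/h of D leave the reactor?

21.5 lbmol/h

For B: n = n₀ + 2ξ → 80.9 = 0 + 2ξ, giving ξ = 40.45 lbmol/h.
Outlet amounts (n = n₀ + ν ξ):
  A: 127.9 − 1(40.45) = 87.45
  D: 142.9 − 3(40.45) = 21.55
  B: 0 + 2(40.45) = 80.9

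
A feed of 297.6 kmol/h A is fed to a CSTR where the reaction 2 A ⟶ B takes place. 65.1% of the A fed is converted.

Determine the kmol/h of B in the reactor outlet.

96.9 kmol/h

A reacted = 0.651 × 297.6 = 193.7 kmol/h; ν_A = −2, so ξ = 193.7/2 = 96.87 kmol/h.
Outlet amounts (n = n₀ + ν ξ):
  A: 297.6 − 2(96.87) = 103.9
  B: 0 + 1(96.87) = 96.87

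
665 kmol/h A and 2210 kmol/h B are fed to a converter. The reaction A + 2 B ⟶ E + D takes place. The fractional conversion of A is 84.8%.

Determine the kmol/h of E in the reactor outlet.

564 kmol/h

A reacted = 0.848 × 665 = 563.9 kmol/h; ν_A = −1, so ξ = 563.9/1 = 563.9 kmol/h.
Outlet amounts (n = n₀ + ν ξ):
  A: 665 − 1(563.9) = 101.1
  B: 2210 − 2(563.9) = 1082
  E: 0 + 1(563.9) = 563.9
  D: 0 + 1(563.9) = 563.9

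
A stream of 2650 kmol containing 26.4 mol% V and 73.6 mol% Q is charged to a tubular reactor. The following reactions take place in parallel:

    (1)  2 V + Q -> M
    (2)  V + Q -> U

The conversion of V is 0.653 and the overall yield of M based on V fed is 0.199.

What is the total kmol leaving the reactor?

Yield of M: 1ξ₁ / 699.6 = 0.199 → ξ₁ = 139.2 kmol.
Conversion of V: 2ξ₁ + 1ξ₂ = 0.653 × 699.6 = 456.8 → ξ₂ = 178.4 kmol.
Outlet amounts (n = n₀ + Σ ν·ξ):
  V: 699.6 − 2(139.2) − 1(178.4) = 242.8
  Q: 1950 − 1(139.2) − 1(178.4) = 1633
  M: 0 + 1(139.2) = 139.2
  U: 0 + 1(178.4) = 178.4
Total out = 242.8 + 1633 + 139.2 + 178.4 = 2193 kmol.

2190 kmol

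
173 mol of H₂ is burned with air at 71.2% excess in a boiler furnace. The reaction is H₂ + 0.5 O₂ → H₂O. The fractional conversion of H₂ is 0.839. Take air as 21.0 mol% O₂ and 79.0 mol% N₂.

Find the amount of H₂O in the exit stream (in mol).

145 mol

Stoichiometric O₂ = 0.5 × 173 = 86.5 mol; O₂ fed = 86.5 × 1.712 = 148.1 mol.
N₂ fed = 148.1 × 79/21 = 557.1 mol.
Fuel reacted = 0.839 × 173 → ξ = 145.1 mol.
Outlet (n = n₀ + ν ξ):
  H₂: 173 − 1(145.1) = 27.85
  O₂: 148.1 − 0.5(145.1) = 75.51
  N₂: 557.1 (inert)
  H₂O: 0 + 1(145.1) = 145.1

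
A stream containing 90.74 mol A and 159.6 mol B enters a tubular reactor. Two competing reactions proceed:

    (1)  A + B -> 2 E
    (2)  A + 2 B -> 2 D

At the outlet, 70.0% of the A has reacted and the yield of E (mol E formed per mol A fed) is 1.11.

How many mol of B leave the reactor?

Yield of E: 2ξ₁ / 90.74 = 1.11 → ξ₁ = 50.36 mol.
Conversion of A: 1ξ₁ + 1ξ₂ = 0.7 × 90.74 = 63.52 → ξ₂ = 13.16 mol.
Outlet amounts (n = n₀ + Σ ν·ξ):
  A: 90.74 − 1(50.36) − 1(13.16) = 27.22
  B: 159.6 − 1(50.36) − 2(13.16) = 82.92
  E: 0 + 2(50.36) = 100.7
  D: 0 + 2(13.16) = 26.31

82.9 mol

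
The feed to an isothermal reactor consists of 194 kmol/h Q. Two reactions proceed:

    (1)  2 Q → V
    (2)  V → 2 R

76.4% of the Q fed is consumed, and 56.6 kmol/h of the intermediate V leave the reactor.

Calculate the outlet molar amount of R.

Conversion of Q: Q consumed = 2ξ₁ = 0.764 × 194 → ξ₁ = 74.11 kmol/h.
V balance: n_V = 0 + 1ξ₁ − 1ξ₂ = 56.6 → ξ₂ = (1·74.11 − 56.6)/1 = 17.51 kmol/h.
Outlet amounts (n = n₀ + Σ ν·ξ):
  Q: 194 − 2(74.11) = 45.78
  V: 0 + 1(74.11) − 1(17.51) = 56.6
  R: 0 + 2(17.51) = 35.02

35 kmol/h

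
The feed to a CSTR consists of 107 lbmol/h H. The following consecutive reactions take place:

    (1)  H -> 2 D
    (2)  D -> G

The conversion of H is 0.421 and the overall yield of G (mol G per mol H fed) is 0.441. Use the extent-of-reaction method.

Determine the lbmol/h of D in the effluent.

Conversion of H: H consumed = 1ξ₁ = 0.421 × 107 → ξ₁ = 45.05 lbmol/h.
Yield of G: 1ξ₂ / 107 = 0.441 → ξ₂ = 47.19 lbmol/h.
Outlet amounts (n = n₀ + Σ ν·ξ):
  H: 107 − 1(45.05) = 61.95
  D: 0 + 2(45.05) − 1(47.19) = 42.91
  G: 0 + 1(47.19) = 47.19

42.9 lbmol/h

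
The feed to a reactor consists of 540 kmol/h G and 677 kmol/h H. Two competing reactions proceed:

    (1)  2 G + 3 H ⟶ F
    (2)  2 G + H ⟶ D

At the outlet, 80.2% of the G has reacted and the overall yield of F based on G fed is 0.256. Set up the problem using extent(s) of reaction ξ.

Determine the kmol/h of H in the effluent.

Yield of F: 1ξ₁ / 540 = 0.256 → ξ₁ = 138.2 kmol/h.
Conversion of G: 2ξ₁ + 2ξ₂ = 0.802 × 540 = 433.1 → ξ₂ = 78.3 kmol/h.
Outlet amounts (n = n₀ + Σ ν·ξ):
  G: 540 − 2(138.2) − 2(78.3) = 106.9
  H: 677 − 3(138.2) − 1(78.3) = 184
  F: 0 + 1(138.2) = 138.2
  D: 0 + 1(78.3) = 78.3

184 kmol/h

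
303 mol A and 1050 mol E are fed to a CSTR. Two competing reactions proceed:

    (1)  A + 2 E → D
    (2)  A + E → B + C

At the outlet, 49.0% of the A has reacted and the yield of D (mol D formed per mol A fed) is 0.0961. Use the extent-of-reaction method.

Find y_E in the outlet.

0.674

Yield of D: 1ξ₁ / 303 = 0.0961 → ξ₁ = 29.12 mol.
Conversion of A: 1ξ₁ + 1ξ₂ = 0.49 × 303 = 148.5 → ξ₂ = 119.4 mol.
Outlet amounts (n = n₀ + Σ ν·ξ):
  A: 303 − 1(29.12) − 1(119.4) = 154.5
  E: 1050 − 2(29.12) − 1(119.4) = 872.4
  D: 0 + 1(29.12) = 29.12
  B: 0 + 1(119.4) = 119.4
  C: 0 + 1(119.4) = 119.4
Total out = 1295 mol; y_E = 872.4 / 1295 = 0.6738.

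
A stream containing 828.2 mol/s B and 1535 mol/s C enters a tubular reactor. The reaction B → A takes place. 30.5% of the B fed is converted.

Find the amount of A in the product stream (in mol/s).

253 mol/s

B reacted = 0.305 × 828.2 = 252.6 mol/s; ν_B = −1, so ξ = 252.6/1 = 252.6 mol/s.
Outlet amounts (n = n₀ + ν ξ):
  B: 828.2 − 1(252.6) = 575.6
  A: 0 + 1(252.6) = 252.6
  C: 1535 (inert)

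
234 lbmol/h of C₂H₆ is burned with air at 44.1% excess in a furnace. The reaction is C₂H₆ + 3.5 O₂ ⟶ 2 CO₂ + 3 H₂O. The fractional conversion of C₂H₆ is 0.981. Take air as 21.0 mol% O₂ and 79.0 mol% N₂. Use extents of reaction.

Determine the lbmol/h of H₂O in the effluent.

Stoichiometric O₂ = 3.5 × 234 = 819 lbmol/h; O₂ fed = 819 × 1.441 = 1180 lbmol/h.
N₂ fed = 1180 × 79/21 = 4440 lbmol/h.
Fuel reacted = 0.981 × 234 → ξ = 229.6 lbmol/h.
Outlet (n = n₀ + ν ξ):
  C₂H₆: 234 − 1(229.6) = 4.446
  O₂: 1180 − 3.5(229.6) = 376.7
  N₂: 4440 (inert)
  CO₂: 0 + 2(229.6) = 459.1
  H₂O: 0 + 3(229.6) = 688.7

689 lbmol/h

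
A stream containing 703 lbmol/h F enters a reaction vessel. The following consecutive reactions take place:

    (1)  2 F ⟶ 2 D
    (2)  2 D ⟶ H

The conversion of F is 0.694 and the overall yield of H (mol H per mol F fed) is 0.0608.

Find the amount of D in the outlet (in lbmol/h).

402 lbmol/h

Conversion of F: F consumed = 2ξ₁ = 0.694 × 703 → ξ₁ = 243.9 lbmol/h.
Yield of H: 1ξ₂ / 703 = 0.0608 → ξ₂ = 42.74 lbmol/h.
Outlet amounts (n = n₀ + Σ ν·ξ):
  F: 703 − 2(243.9) = 215.1
  D: 0 + 2(243.9) − 2(42.74) = 402.4
  H: 0 + 1(42.74) = 42.74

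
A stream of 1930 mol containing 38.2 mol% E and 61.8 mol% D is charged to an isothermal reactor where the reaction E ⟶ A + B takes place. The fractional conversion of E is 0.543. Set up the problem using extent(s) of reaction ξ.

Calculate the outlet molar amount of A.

400 mol

E reacted = 0.543 × 737.3 = 400.3 mol; ν_E = −1, so ξ = 400.3/1 = 400.3 mol.
Outlet amounts (n = n₀ + ν ξ):
  E: 737.3 − 1(400.3) = 336.9
  A: 0 + 1(400.3) = 400.3
  B: 0 + 1(400.3) = 400.3
  D: 1193 (inert)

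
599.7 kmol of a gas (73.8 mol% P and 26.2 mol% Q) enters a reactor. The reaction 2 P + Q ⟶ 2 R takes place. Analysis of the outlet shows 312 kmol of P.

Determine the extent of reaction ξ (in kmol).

ξ = 65.3 kmol

For P: n = n₀ − 2ξ → 312 = 442.6 − 2ξ, giving ξ = 65.29 kmol.
Outlet amounts (n = n₀ + ν ξ):
  P: 442.6 − 2(65.29) = 312
  Q: 157.1 − 1(65.29) = 91.83
  R: 0 + 2(65.29) = 130.6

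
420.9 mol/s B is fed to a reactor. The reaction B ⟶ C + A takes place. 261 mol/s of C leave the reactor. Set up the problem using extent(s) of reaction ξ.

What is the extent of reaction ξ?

For C: n = n₀ + 1ξ → 261 = 0 + 1ξ, giving ξ = 261 mol/s.
Outlet amounts (n = n₀ + ν ξ):
  B: 420.9 − 1(261) = 159.9
  C: 0 + 1(261) = 261
  A: 0 + 1(261) = 261

ξ = 261 mol/s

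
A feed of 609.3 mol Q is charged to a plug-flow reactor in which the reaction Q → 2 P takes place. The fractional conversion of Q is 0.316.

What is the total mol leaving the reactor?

802 mol

Q reacted = 0.316 × 609.3 = 192.5 mol; ν_Q = −1, so ξ = 192.5/1 = 192.5 mol.
Outlet amounts (n = n₀ + ν ξ):
  Q: 609.3 − 1(192.5) = 416.8
  P: 0 + 2(192.5) = 385.1
Total out = 416.8 + 385.1 = 801.8 mol.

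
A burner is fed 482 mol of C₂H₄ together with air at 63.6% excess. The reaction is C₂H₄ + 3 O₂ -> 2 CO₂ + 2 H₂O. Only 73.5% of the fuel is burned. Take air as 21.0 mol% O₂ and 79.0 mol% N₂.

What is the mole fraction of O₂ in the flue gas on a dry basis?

0.118

Stoichiometric O₂ = 3 × 482 = 1446 mol; O₂ fed = 1446 × 1.636 = 2366 mol.
N₂ fed = 2366 × 79/21 = 8899 mol.
Fuel reacted = 0.735 × 482 → ξ = 354.3 mol.
Outlet (n = n₀ + ν ξ):
  C₂H₄: 482 − 1(354.3) = 127.7
  O₂: 2366 − 3(354.3) = 1303
  N₂: 8899 (inert)
  CO₂: 0 + 2(354.3) = 708.5
  H₂O: 0 + 2(354.3) = 708.5
Dry total = 11040 mol; y_O₂ (dry) = 1303 / 11040 = 0.118.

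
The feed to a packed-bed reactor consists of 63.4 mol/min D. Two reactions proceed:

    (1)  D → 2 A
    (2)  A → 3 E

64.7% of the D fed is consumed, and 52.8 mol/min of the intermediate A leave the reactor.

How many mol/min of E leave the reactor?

87.7 mol/min

Conversion of D: D consumed = 1ξ₁ = 0.647 × 63.4 → ξ₁ = 41.02 mol/min.
A balance: n_A = 0 + 2ξ₁ − 1ξ₂ = 52.8 → ξ₂ = (2·41.02 − 52.8)/1 = 29.24 mol/min.
Outlet amounts (n = n₀ + Σ ν·ξ):
  D: 63.4 − 1(41.02) = 22.38
  A: 0 + 2(41.02) − 1(29.24) = 52.8
  E: 0 + 3(29.24) = 87.72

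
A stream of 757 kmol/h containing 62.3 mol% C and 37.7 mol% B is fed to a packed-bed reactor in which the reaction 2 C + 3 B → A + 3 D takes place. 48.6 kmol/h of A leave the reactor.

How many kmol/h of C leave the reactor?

For A: n = n₀ + 1ξ → 48.6 = 0 + 1ξ, giving ξ = 48.6 kmol/h.
Outlet amounts (n = n₀ + ν ξ):
  C: 471.6 − 2(48.6) = 374.4
  B: 285.4 − 3(48.6) = 139.6
  A: 0 + 1(48.6) = 48.6
  D: 0 + 3(48.6) = 145.8

374 kmol/h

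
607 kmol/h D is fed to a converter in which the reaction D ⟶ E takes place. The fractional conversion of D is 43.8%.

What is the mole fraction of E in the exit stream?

D reacted = 0.438 × 607 = 265.9 kmol/h; ν_D = −1, so ξ = 265.9/1 = 265.9 kmol/h.
Outlet amounts (n = n₀ + ν ξ):
  D: 607 − 1(265.9) = 341.1
  E: 0 + 1(265.9) = 265.9
Total out = 607 kmol/h; y_E = 265.9 / 607 = 0.438.

0.438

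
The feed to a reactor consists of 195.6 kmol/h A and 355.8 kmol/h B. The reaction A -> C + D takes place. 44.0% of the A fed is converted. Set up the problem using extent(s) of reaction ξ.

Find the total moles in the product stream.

A reacted = 0.44 × 195.6 = 86.06 kmol/h; ν_A = −1, so ξ = 86.06/1 = 86.06 kmol/h.
Outlet amounts (n = n₀ + ν ξ):
  A: 195.6 − 1(86.06) = 109.5
  C: 0 + 1(86.06) = 86.06
  D: 0 + 1(86.06) = 86.06
  B: 355.8 (inert)
Total out = 109.5 + 86.06 + 86.06 + 355.8 = 637.5 kmol/h.

637 kmol/h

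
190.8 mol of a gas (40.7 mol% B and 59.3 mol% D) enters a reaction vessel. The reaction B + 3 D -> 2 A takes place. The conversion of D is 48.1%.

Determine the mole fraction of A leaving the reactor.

D reacted = 0.481 × 113.1 = 54.42 mol; ν_D = −3, so ξ = 54.42/3 = 18.14 mol.
Outlet amounts (n = n₀ + ν ξ):
  B: 77.66 − 1(18.14) = 59.51
  D: 113.1 − 3(18.14) = 58.72
  A: 0 + 2(18.14) = 36.28
Total out = 154.5 mol; y_A = 36.28 / 154.5 = 0.2348.

0.235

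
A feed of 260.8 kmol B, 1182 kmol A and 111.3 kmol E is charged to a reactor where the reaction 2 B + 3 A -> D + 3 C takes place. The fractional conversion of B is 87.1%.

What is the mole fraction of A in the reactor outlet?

0.584

B reacted = 0.871 × 260.8 = 227.2 kmol; ν_B = −2, so ξ = 227.2/2 = 113.6 kmol.
Outlet amounts (n = n₀ + ν ξ):
  B: 260.8 − 2(113.6) = 33.64
  A: 1182 − 3(113.6) = 841.3
  D: 0 + 1(113.6) = 113.6
  C: 0 + 3(113.6) = 340.7
  E: 111.3 (inert)
Total out = 1441 kmol; y_A = 841.3 / 1441 = 0.584.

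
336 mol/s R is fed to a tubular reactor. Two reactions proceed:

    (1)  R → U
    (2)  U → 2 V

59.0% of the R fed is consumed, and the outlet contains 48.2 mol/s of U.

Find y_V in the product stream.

0.617

Conversion of R: R consumed = 1ξ₁ = 0.59 × 336 → ξ₁ = 198.2 mol/s.
U balance: n_U = 0 + 1ξ₁ − 1ξ₂ = 48.2 → ξ₂ = (1·198.2 − 48.2)/1 = 150 mol/s.
Outlet amounts (n = n₀ + Σ ν·ξ):
  R: 336 − 1(198.2) = 137.8
  U: 0 + 1(198.2) − 1(150) = 48.2
  V: 0 + 2(150) = 300.1
Total out = 486 mol/s; y_V = 300.1 / 486 = 0.6174.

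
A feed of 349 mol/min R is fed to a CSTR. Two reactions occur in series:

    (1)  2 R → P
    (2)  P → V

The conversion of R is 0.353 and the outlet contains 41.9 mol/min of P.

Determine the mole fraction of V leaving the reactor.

0.0685

Conversion of R: R consumed = 2ξ₁ = 0.353 × 349 → ξ₁ = 61.6 mol/min.
P balance: n_P = 0 + 1ξ₁ − 1ξ₂ = 41.9 → ξ₂ = (1·61.6 − 41.9)/1 = 19.7 mol/min.
Outlet amounts (n = n₀ + Σ ν·ξ):
  R: 349 − 2(61.6) = 225.8
  P: 0 + 1(61.6) − 1(19.7) = 41.9
  V: 0 + 1(19.7) = 19.7
Total out = 287.4 mol/min; y_V = 19.7 / 287.4 = 0.06854.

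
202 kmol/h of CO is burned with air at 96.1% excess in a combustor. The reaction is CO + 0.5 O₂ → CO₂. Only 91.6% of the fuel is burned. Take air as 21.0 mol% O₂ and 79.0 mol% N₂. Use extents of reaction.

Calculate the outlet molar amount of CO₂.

185 kmol/h

Stoichiometric O₂ = 0.5 × 202 = 101 kmol/h; O₂ fed = 101 × 1.961 = 198.1 kmol/h.
N₂ fed = 198.1 × 79/21 = 745.1 kmol/h.
Fuel reacted = 0.916 × 202 → ξ = 185 kmol/h.
Outlet (n = n₀ + ν ξ):
  CO: 202 − 1(185) = 16.97
  O₂: 198.1 − 0.5(185) = 105.5
  N₂: 745.1 (inert)
  CO₂: 0 + 1(185) = 185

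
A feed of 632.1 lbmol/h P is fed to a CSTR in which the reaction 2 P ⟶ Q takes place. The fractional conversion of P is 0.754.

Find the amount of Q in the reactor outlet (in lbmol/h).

238 lbmol/h

P reacted = 0.754 × 632.1 = 476.6 lbmol/h; ν_P = −2, so ξ = 476.6/2 = 238.3 lbmol/h.
Outlet amounts (n = n₀ + ν ξ):
  P: 632.1 − 2(238.3) = 155.5
  Q: 0 + 1(238.3) = 238.3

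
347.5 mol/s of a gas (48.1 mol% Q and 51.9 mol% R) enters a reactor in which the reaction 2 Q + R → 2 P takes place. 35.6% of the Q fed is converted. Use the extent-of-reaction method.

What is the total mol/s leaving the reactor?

318 mol/s

Q reacted = 0.356 × 167.1 = 59.5 mol/s; ν_Q = −2, so ξ = 59.5/2 = 29.75 mol/s.
Outlet amounts (n = n₀ + ν ξ):
  Q: 167.1 − 2(29.75) = 107.6
  R: 180.4 − 1(29.75) = 150.6
  P: 0 + 2(29.75) = 59.5
Total out = 107.6 + 150.6 + 59.5 = 317.7 mol/s.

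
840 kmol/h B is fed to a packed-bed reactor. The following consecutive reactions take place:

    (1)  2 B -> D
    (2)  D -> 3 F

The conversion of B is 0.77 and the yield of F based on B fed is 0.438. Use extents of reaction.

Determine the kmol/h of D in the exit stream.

201 kmol/h

Conversion of B: B consumed = 2ξ₁ = 0.77 × 840 → ξ₁ = 323.4 kmol/h.
Yield of F: 3ξ₂ / 840 = 0.438 → ξ₂ = 122.6 kmol/h.
Outlet amounts (n = n₀ + Σ ν·ξ):
  B: 840 − 2(323.4) = 193.2
  D: 0 + 1(323.4) − 1(122.6) = 200.8
  F: 0 + 3(122.6) = 367.9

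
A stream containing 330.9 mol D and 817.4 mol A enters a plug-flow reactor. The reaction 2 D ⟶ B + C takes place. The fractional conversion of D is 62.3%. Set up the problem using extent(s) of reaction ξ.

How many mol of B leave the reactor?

103 mol

D reacted = 0.623 × 330.9 = 206.2 mol; ν_D = −2, so ξ = 206.2/2 = 103.1 mol.
Outlet amounts (n = n₀ + ν ξ):
  D: 330.9 − 2(103.1) = 124.7
  B: 0 + 1(103.1) = 103.1
  C: 0 + 1(103.1) = 103.1
  A: 817.4 (inert)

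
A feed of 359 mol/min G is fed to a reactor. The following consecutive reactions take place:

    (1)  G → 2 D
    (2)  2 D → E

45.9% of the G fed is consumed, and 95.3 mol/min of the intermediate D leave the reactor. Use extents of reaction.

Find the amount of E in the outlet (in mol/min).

Conversion of G: G consumed = 1ξ₁ = 0.459 × 359 → ξ₁ = 164.8 mol/min.
D balance: n_D = 0 + 2ξ₁ − 2ξ₂ = 95.3 → ξ₂ = (2·164.8 − 95.3)/2 = 117.1 mol/min.
Outlet amounts (n = n₀ + Σ ν·ξ):
  G: 359 − 1(164.8) = 194.2
  D: 0 + 2(164.8) − 2(117.1) = 95.3
  E: 0 + 1(117.1) = 117.1

117 mol/min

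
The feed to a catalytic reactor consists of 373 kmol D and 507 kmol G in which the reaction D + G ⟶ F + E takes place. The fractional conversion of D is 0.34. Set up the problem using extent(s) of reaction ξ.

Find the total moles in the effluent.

880 kmol

D reacted = 0.34 × 373 = 126.8 kmol; ν_D = −1, so ξ = 126.8/1 = 126.8 kmol.
Outlet amounts (n = n₀ + ν ξ):
  D: 373 − 1(126.8) = 246.2
  G: 507 − 1(126.8) = 380.2
  F: 0 + 1(126.8) = 126.8
  E: 0 + 1(126.8) = 126.8
Total out = 246.2 + 380.2 + 126.8 + 126.8 = 880 kmol.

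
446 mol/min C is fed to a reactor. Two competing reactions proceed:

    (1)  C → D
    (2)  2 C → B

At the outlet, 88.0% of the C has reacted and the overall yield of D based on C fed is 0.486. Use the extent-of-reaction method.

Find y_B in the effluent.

0.245

Yield of D: 1ξ₁ / 446 = 0.486 → ξ₁ = 216.8 mol/min.
Conversion of C: 1ξ₁ + 2ξ₂ = 0.88 × 446 = 392.5 → ξ₂ = 87.86 mol/min.
Outlet amounts (n = n₀ + Σ ν·ξ):
  C: 446 − 1(216.8) − 2(87.86) = 53.52
  D: 0 + 1(216.8) = 216.8
  B: 0 + 1(87.86) = 87.86
Total out = 358.1 mol/min; y_B = 87.86 / 358.1 = 0.2453.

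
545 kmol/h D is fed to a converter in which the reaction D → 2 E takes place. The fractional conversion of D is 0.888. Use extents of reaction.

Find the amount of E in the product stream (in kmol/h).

968 kmol/h

D reacted = 0.888 × 545 = 484 kmol/h; ν_D = −1, so ξ = 484/1 = 484 kmol/h.
Outlet amounts (n = n₀ + ν ξ):
  D: 545 − 1(484) = 61.04
  E: 0 + 2(484) = 967.9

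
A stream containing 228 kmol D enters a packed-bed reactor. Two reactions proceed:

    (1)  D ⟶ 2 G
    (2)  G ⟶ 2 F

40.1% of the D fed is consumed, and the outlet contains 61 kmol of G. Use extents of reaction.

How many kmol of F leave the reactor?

Conversion of D: D consumed = 1ξ₁ = 0.401 × 228 → ξ₁ = 91.43 kmol.
G balance: n_G = 0 + 2ξ₁ − 1ξ₂ = 61 → ξ₂ = (2·91.43 − 61)/1 = 121.9 kmol.
Outlet amounts (n = n₀ + Σ ν·ξ):
  D: 228 − 1(91.43) = 136.6
  G: 0 + 2(91.43) − 1(121.9) = 61
  F: 0 + 2(121.9) = 243.7

244 kmol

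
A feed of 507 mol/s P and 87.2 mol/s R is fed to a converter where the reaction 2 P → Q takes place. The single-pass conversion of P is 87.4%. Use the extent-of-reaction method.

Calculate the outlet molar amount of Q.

222 mol/s

P reacted = 0.874 × 507 = 443.1 mol/s; ν_P = −2, so ξ = 443.1/2 = 221.6 mol/s.
Outlet amounts (n = n₀ + ν ξ):
  P: 507 − 2(221.6) = 63.88
  Q: 0 + 1(221.6) = 221.6
  R: 87.2 (inert)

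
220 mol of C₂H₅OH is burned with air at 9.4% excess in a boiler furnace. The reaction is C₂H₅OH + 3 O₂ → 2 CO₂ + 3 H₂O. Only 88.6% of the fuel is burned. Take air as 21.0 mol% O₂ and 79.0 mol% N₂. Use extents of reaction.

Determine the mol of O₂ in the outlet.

137 mol

Stoichiometric O₂ = 3 × 220 = 660 mol; O₂ fed = 660 × 1.094 = 722 mol.
N₂ fed = 722 × 79/21 = 2716 mol.
Fuel reacted = 0.886 × 220 → ξ = 194.9 mol.
Outlet (n = n₀ + ν ξ):
  C₂H₅OH: 220 − 1(194.9) = 25.08
  O₂: 722 − 3(194.9) = 137.3
  N₂: 2716 (inert)
  CO₂: 0 + 2(194.9) = 389.8
  H₂O: 0 + 3(194.9) = 584.8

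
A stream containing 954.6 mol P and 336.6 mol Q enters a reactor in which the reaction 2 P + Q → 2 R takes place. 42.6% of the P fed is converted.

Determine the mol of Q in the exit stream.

133 mol

P reacted = 0.426 × 954.6 = 406.7 mol; ν_P = −2, so ξ = 406.7/2 = 203.3 mol.
Outlet amounts (n = n₀ + ν ξ):
  P: 954.6 − 2(203.3) = 547.9
  Q: 336.6 − 1(203.3) = 133.3
  R: 0 + 2(203.3) = 406.7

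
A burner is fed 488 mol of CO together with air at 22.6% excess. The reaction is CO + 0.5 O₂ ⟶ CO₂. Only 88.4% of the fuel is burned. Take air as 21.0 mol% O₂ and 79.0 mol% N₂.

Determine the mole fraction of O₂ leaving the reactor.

Stoichiometric O₂ = 0.5 × 488 = 244 mol; O₂ fed = 244 × 1.226 = 299.1 mol.
N₂ fed = 299.1 × 79/21 = 1125 mol.
Fuel reacted = 0.884 × 488 → ξ = 431.4 mol.
Outlet (n = n₀ + ν ξ):
  CO: 488 − 1(431.4) = 56.61
  O₂: 299.1 − 0.5(431.4) = 83.45
  N₂: 1125 (inert)
  CO₂: 0 + 1(431.4) = 431.4
Total out = 1697 mol; y_O₂ = 83.45 / 1697 = 0.04918.

0.0492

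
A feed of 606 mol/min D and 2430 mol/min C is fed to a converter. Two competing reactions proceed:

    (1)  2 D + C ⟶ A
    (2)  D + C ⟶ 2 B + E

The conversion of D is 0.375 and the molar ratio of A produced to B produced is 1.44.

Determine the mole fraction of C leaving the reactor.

Conversion of D: D consumed = 0.375 × 606 = 227.2 mol/min = 2ξ₁ + 1ξ₂.
Selectivity: 1ξ₁ / (2ξ₂) = 1.44 → ξ₁ = 2.88 ξ₂.
Substitute: (2·2.88 + 1) ξ₂ = 227.2 → ξ₂ = 33.62 mol/min, ξ₁ = 96.82 mol/min.
Outlet amounts (n = n₀ + Σ ν·ξ):
  D: 606 − 2(96.82) − 1(33.62) = 378.8
  C: 2430 − 1(96.82) − 1(33.62) = 2300
  A: 0 + 1(96.82) = 96.82
  B: 0 + 2(33.62) = 67.23
  E: 0 + 1(33.62) = 33.62
Total out = 2876 mol/min; y_C = 2300 / 2876 = 0.7996.

0.8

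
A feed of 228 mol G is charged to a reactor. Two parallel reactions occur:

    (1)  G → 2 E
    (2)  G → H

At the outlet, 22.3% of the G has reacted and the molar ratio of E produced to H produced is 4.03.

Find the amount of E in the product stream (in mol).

68 mol

Conversion of G: G consumed = 0.223 × 228 = 50.84 mol = 1ξ₁ + 1ξ₂.
Selectivity: 2ξ₁ / (1ξ₂) = 4.03 → ξ₁ = 2.015 ξ₂.
Substitute: (1·2.015 + 1) ξ₂ = 50.84 → ξ₂ = 16.86 mol, ξ₁ = 33.98 mol.
Outlet amounts (n = n₀ + Σ ν·ξ):
  G: 228 − 1(33.98) − 1(16.86) = 177.2
  E: 0 + 2(33.98) = 67.96
  H: 0 + 1(16.86) = 16.86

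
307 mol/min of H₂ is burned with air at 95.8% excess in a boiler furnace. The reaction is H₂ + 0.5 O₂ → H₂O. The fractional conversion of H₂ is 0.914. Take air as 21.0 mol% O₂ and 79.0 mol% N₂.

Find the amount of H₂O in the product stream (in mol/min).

281 mol/min

Stoichiometric O₂ = 0.5 × 307 = 153.5 mol/min; O₂ fed = 153.5 × 1.958 = 300.6 mol/min.
N₂ fed = 300.6 × 79/21 = 1131 mol/min.
Fuel reacted = 0.914 × 307 → ξ = 280.6 mol/min.
Outlet (n = n₀ + ν ξ):
  H₂: 307 − 1(280.6) = 26.4
  O₂: 300.6 − 0.5(280.6) = 160.3
  N₂: 1131 (inert)
  H₂O: 0 + 1(280.6) = 280.6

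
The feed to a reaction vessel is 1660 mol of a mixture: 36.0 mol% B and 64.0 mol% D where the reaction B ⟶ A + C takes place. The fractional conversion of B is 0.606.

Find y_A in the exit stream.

0.179

B reacted = 0.606 × 597.6 = 362.1 mol; ν_B = −1, so ξ = 362.1/1 = 362.1 mol.
Outlet amounts (n = n₀ + ν ξ):
  B: 597.6 − 1(362.1) = 235.5
  A: 0 + 1(362.1) = 362.1
  C: 0 + 1(362.1) = 362.1
  D: 1062 (inert)
Total out = 2022 mol; y_A = 362.1 / 2022 = 0.1791.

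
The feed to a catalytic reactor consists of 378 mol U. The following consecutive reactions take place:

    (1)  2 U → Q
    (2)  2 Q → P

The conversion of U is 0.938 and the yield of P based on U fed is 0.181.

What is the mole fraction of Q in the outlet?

0.306

Conversion of U: U consumed = 2ξ₁ = 0.938 × 378 → ξ₁ = 177.3 mol.
Yield of P: 1ξ₂ / 378 = 0.181 → ξ₂ = 68.42 mol.
Outlet amounts (n = n₀ + Σ ν·ξ):
  U: 378 − 2(177.3) = 23.44
  Q: 0 + 1(177.3) − 2(68.42) = 40.45
  P: 0 + 1(68.42) = 68.42
Total out = 132.3 mol; y_Q = 40.45 / 132.3 = 0.3057.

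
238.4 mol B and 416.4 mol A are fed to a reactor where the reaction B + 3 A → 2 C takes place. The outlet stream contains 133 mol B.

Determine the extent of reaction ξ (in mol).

For B: n = n₀ − 1ξ → 133 = 238.4 − 1ξ, giving ξ = 105.4 mol.
Outlet amounts (n = n₀ + ν ξ):
  B: 238.4 − 1(105.4) = 133
  A: 416.4 − 3(105.4) = 100.2
  C: 0 + 2(105.4) = 210.8

ξ = 105 mol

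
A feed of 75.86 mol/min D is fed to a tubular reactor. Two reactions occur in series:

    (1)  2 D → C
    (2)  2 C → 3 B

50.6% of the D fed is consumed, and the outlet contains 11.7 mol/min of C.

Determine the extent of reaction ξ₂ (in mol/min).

ξ₂ = 3.75 mol/min

Conversion of D: D consumed = 2ξ₁ = 0.506 × 75.86 → ξ₁ = 19.19 mol/min.
C balance: n_C = 0 + 1ξ₁ − 2ξ₂ = 11.7 → ξ₂ = (1·19.19 − 11.7)/2 = 3.746 mol/min.
Outlet amounts (n = n₀ + Σ ν·ξ):
  D: 75.86 − 2(19.19) = 37.47
  C: 0 + 1(19.19) − 2(3.746) = 11.7
  B: 0 + 3(3.746) = 11.24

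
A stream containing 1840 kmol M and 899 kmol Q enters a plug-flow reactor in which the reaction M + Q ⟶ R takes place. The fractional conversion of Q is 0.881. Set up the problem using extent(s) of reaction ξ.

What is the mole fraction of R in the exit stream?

0.407

Q reacted = 0.881 × 899 = 792 kmol; ν_Q = −1, so ξ = 792/1 = 792 kmol.
Outlet amounts (n = n₀ + ν ξ):
  M: 1840 − 1(792) = 1048
  Q: 899 − 1(792) = 107
  R: 0 + 1(792) = 792
Total out = 1947 kmol; y_R = 792 / 1947 = 0.4068.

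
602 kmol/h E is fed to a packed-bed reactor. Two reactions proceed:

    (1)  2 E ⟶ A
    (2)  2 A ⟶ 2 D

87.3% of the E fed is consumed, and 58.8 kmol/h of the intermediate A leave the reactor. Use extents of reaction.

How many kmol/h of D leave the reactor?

204 kmol/h

Conversion of E: E consumed = 2ξ₁ = 0.873 × 602 → ξ₁ = 262.8 kmol/h.
A balance: n_A = 0 + 1ξ₁ − 2ξ₂ = 58.8 → ξ₂ = (1·262.8 − 58.8)/2 = 102 kmol/h.
Outlet amounts (n = n₀ + Σ ν·ξ):
  E: 602 − 2(262.8) = 76.45
  A: 0 + 1(262.8) − 2(102) = 58.8
  D: 0 + 2(102) = 204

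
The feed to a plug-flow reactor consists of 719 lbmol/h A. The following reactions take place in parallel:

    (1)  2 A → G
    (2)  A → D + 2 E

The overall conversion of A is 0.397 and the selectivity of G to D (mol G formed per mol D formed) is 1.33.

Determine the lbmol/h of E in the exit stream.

Conversion of A: A consumed = 0.397 × 719 = 285.4 lbmol/h = 2ξ₁ + 1ξ₂.
Selectivity: 1ξ₁ / (1ξ₂) = 1.33 → ξ₁ = 1.33 ξ₂.
Substitute: (2·1.33 + 1) ξ₂ = 285.4 → ξ₂ = 77.99 lbmol/h, ξ₁ = 103.7 lbmol/h.
Outlet amounts (n = n₀ + Σ ν·ξ):
  A: 719 − 2(103.7) − 1(77.99) = 433.6
  G: 0 + 1(103.7) = 103.7
  D: 0 + 1(77.99) = 77.99
  E: 0 + 2(77.99) = 156

156 lbmol/h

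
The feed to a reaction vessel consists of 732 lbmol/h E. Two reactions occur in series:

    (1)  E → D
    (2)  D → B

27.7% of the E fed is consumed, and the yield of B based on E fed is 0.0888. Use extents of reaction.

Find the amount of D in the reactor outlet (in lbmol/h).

Conversion of E: E consumed = 1ξ₁ = 0.277 × 732 → ξ₁ = 202.8 lbmol/h.
Yield of B: 1ξ₂ / 732 = 0.0888 → ξ₂ = 65 lbmol/h.
Outlet amounts (n = n₀ + Σ ν·ξ):
  E: 732 − 1(202.8) = 529.2
  D: 0 + 1(202.8) − 1(65) = 137.8
  B: 0 + 1(65) = 65

138 lbmol/h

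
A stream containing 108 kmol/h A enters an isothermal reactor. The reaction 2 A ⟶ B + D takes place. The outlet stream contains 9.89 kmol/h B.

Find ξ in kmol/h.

For B: n = n₀ + 1ξ → 9.89 = 0 + 1ξ, giving ξ = 9.89 kmol/h.
Outlet amounts (n = n₀ + ν ξ):
  A: 108 − 2(9.89) = 88.22
  B: 0 + 1(9.89) = 9.89
  D: 0 + 1(9.89) = 9.89

ξ = 9.89 kmol/h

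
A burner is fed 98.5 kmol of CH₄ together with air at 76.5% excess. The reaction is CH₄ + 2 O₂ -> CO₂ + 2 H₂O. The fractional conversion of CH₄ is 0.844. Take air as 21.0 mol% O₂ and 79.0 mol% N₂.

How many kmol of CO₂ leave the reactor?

83.1 kmol

Stoichiometric O₂ = 2 × 98.5 = 197 kmol; O₂ fed = 197 × 1.765 = 347.7 kmol.
N₂ fed = 347.7 × 79/21 = 1308 kmol.
Fuel reacted = 0.844 × 98.5 → ξ = 83.13 kmol.
Outlet (n = n₀ + ν ξ):
  CH₄: 98.5 − 1(83.13) = 15.37
  O₂: 347.7 − 2(83.13) = 181.4
  N₂: 1308 (inert)
  CO₂: 0 + 1(83.13) = 83.13
  H₂O: 0 + 2(83.13) = 166.3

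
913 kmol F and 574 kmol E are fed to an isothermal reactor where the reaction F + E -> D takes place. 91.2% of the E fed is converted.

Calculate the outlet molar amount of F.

390 kmol

E reacted = 0.912 × 574 = 523.5 kmol; ν_E = −1, so ξ = 523.5/1 = 523.5 kmol.
Outlet amounts (n = n₀ + ν ξ):
  F: 913 − 1(523.5) = 389.5
  E: 574 − 1(523.5) = 50.51
  D: 0 + 1(523.5) = 523.5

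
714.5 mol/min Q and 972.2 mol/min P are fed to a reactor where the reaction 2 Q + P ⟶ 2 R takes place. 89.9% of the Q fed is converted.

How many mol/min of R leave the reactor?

Q reacted = 0.899 × 714.5 = 642.3 mol/min; ν_Q = −2, so ξ = 642.3/2 = 321.2 mol/min.
Outlet amounts (n = n₀ + ν ξ):
  Q: 714.5 − 2(321.2) = 72.16
  P: 972.2 − 1(321.2) = 651
  R: 0 + 2(321.2) = 642.3

642 mol/min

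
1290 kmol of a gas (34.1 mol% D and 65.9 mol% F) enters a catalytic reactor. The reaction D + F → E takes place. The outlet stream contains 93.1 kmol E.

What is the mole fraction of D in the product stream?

0.29

For E: n = n₀ + 1ξ → 93.1 = 0 + 1ξ, giving ξ = 93.1 kmol.
Outlet amounts (n = n₀ + ν ξ):
  D: 439.9 − 1(93.1) = 346.8
  F: 850.1 − 1(93.1) = 757
  E: 0 + 1(93.1) = 93.1
Total out = 1197 kmol; y_D = 346.8 / 1197 = 0.2897.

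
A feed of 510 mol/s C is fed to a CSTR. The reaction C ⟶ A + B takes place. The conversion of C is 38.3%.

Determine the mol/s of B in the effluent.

195 mol/s

C reacted = 0.383 × 510 = 195.3 mol/s; ν_C = −1, so ξ = 195.3/1 = 195.3 mol/s.
Outlet amounts (n = n₀ + ν ξ):
  C: 510 − 1(195.3) = 314.7
  A: 0 + 1(195.3) = 195.3
  B: 0 + 1(195.3) = 195.3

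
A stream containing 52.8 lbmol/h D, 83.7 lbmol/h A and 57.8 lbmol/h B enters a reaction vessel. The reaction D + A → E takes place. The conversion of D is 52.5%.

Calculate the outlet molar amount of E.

D reacted = 0.525 × 52.8 = 27.72 lbmol/h; ν_D = −1, so ξ = 27.72/1 = 27.72 lbmol/h.
Outlet amounts (n = n₀ + ν ξ):
  D: 52.8 − 1(27.72) = 25.08
  A: 83.7 − 1(27.72) = 55.98
  E: 0 + 1(27.72) = 27.72
  B: 57.8 (inert)

27.7 lbmol/h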